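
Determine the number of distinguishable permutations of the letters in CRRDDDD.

105

CRRDDDD has 7 letters with D appearing 4 times and R appearing twice.
So there are 7! / (4!·2!) = 105 distinguishable arrangements.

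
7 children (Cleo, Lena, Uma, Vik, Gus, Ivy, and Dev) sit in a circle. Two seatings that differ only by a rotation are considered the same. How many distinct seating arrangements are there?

720

Fix one person's seat to break rotational symmetry; the remaining 6 people can be arranged in (6)! = 720 ways.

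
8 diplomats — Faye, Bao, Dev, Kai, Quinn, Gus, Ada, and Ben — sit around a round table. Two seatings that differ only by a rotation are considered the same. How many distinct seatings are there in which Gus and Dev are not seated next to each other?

Without the restriction there are (7)! = 5040 seatings.
Those with Gus next to Dev: fuse the pair into one unit and seat 7 units around a circle — 2·(6)! = 1440.
Subtracting, 5040 − 1440 = 3600.

3600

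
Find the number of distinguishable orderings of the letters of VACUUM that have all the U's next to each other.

Treat the 2 copies of U as a single block. The multiset to arrange is then {UU, A, C, M, V}, 5 items in all.
All 5 items are distinct, so there are (5)! = 120 arrangements.

120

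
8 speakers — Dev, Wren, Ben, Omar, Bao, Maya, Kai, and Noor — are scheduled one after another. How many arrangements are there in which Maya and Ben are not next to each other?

30240

There are 8! = 40320 arrangements in all. If Maya and Ben are adjacent, merging them into one block gives 2·(7)! = 10080 arrangements.
Complementary counting: 40320 − 10080 = 30240.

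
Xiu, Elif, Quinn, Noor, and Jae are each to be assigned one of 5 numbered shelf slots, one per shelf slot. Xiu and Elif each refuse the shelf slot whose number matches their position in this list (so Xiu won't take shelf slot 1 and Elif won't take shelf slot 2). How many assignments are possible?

78

Let Aᵢ (for i ∈ {1, 2}) be the placements that put person i in their forbidden shelf slot. Any j of these fix j positions, leaving (5−j)! ways to fill the rest, and there are C(2,j) ways to pick which j.
By inclusion–exclusion, the number of valid placements is Σ_{j=0}^{2} (−1)^j C(2,j)·(5−j)!.
Computing: 120 − 48 + 6 = 78.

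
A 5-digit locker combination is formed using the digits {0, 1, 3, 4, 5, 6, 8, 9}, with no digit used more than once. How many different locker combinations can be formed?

6720

With no repetition, fill the 5 digits in order: 8 choices, then 7, down to 4.
That product is 8 × 7 × 6 × 5 × 4 = 6720.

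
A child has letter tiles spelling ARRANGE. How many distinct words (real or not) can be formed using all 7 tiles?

Letter multiplicities in ARRANGE: A×2, E×1, G×1, N×1, R×2.
Dividing 7! = 5040 by 2!·2! = 4 for the repeated letters gives 1260.

1260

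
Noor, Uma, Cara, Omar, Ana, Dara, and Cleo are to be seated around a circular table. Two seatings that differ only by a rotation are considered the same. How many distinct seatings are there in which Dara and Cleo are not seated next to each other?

All circular seatings of 7 people number (6)! = 720.
Seatings with Dara beside Cleo: treat them as a block with 2 internal orders, giving 2 × (5)! = 240.
Subtracting, 720 − 240 = 480.

480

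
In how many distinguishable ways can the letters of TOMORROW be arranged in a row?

TOMORROW has 8 letters with O appearing 3 times and R appearing twice.
The number of distinct arrangements is 8!/(3!·2!) = 40320/12 = 3360.

3360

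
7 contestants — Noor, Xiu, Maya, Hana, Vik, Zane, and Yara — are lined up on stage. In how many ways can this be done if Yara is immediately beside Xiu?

Glue Yara and Xiu into one block (2 internal orders), leaving 6 units to arrange in a row.
So the count is 2·(6)! = 1440.

1440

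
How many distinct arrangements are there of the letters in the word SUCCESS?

The 7 letters of SUCCESS have repeats: C appearing twice and S appearing 3 times.
Dividing 7! = 5040 by 3!·2! = 12 for the repeated letters gives 420.

420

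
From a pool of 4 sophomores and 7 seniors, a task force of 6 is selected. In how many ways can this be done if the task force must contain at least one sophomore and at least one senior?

455

Total 6-person selections from all 11: C(11,6) = 462.
Selections missing a whole group: no sophomores → C(7,6) = 7; no seniors → C(4,6) = 0.
Both groups omitted at once is impossible, so 462 − 7 = 455.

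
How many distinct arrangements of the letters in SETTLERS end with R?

Fix R in the last position and arrange the remaining 7 letters.
Those 7 letters have E appearing twice, S appearing twice, and T appearing twice, giving (7)!/(2!·2!·2!) = 630.

630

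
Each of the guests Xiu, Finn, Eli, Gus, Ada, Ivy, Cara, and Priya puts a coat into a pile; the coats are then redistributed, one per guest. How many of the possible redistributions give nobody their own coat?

14833

Count assignments avoiding every fixed point. For any j of the 8 guests fixed to their own coat, the other 8−j can be arranged in (8−j)! ways.
By inclusion–exclusion this is Σ_{j=0}^{8} (−1)^j C(8,j)·(8−j)!.
Computing: 40320 − 40320 + 20160 − 6720 + 1680 − 336 + 56 − 8 + 1 = 14833.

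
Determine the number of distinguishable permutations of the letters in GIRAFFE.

The 7 letters of GIRAFFE have repeats: F appearing twice.
So there are 7! / (2!) = 2520 distinguishable arrangements.

2520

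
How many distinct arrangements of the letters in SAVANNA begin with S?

60

With the first slot taken by S, it remains to arrange the other 6 letters (AVANNA).
Those 6 letters have A appearing 3 times and N appearing twice, giving (6)!/(3!·2!) = 60.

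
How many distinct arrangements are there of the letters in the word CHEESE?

CHEESE has 6 letters with E appearing 3 times.
Dividing 6! = 720 by 3! = 6 for the repeated letters gives 120.

120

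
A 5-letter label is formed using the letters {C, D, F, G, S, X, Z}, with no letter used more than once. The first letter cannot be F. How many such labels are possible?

The first letter has 7−1 = 6 choices (anything except F).
The remaining 4 letters are filled from the other 6 symbols without repetition: 6 × 5 × 4 × 3 = 360.
Total: 6 × 360 = 2160.

2160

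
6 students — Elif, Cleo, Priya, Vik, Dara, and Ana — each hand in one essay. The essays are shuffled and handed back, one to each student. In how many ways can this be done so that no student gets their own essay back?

265

Let Aᵢ be the assignments in which student i gets their own essay. We want the size of the complement of A₁∪…∪A_6.
By inclusion–exclusion this is Σ_{j=0}^{6} (−1)^j C(6,j)·(6−j)!.
Computing: 720 − 720 + 360 − 120 + 30 − 6 + 1 = 265.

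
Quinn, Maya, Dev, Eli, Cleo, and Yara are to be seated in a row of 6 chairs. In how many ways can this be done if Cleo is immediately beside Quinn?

Treat {Cleo, Quinn} as a single unit. There are 5 units to order, and the pair itself can be ordered 2 ways.
That gives 2 × 5! = 2 × 120 = 240.

240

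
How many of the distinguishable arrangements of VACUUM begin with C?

With the first slot taken by C, it remains to arrange the other 5 letters (VAUUM).
Those 5 letters have U appearing twice, giving (5)!/(2!) = 60.

60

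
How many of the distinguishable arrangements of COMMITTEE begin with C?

Fix C in the first position and arrange the remaining 8 letters.
Those 8 letters have E appearing twice, M appearing twice, and T appearing twice, giving (8)!/(2!·2!·2!) = 5040.

5040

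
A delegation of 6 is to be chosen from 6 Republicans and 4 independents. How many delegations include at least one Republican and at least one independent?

Total 6-person selections from all 10: C(10,6) = 210.
Selections missing a whole group: no Republicans → C(4,6) = 0; no independents → C(6,6) = 1.
Both groups omitted at once is impossible, so 210 − 1 = 209.

209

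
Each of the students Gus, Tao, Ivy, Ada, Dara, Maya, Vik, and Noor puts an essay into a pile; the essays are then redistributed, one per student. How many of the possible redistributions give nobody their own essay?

This is the derangement count D_8: permutations of 8 items with no fixed point.
By inclusion–exclusion this is Σ_{j=0}^{8} (−1)^j C(8,j)·(8−j)!.
Computing: 40320 − 40320 + 20160 − 6720 + 1680 − 336 + 56 − 8 + 1 = 14833.

14833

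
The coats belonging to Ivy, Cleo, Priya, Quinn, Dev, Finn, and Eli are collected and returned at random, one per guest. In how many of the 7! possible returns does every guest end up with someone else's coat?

Let Aᵢ be the assignments in which guest i gets their own coat. We want the size of the complement of A₁∪…∪A_7.
By inclusion–exclusion this is Σ_{j=0}^{7} (−1)^j C(7,j)·(7−j)!.
Computing: 5040 − 5040 + 2520 − 840 + 210 − 42 + 7 − 1 = 1854.

1854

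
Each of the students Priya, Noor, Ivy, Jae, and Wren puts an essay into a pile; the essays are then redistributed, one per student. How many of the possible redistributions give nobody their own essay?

44

This is the derangement count D_5: permutations of 5 items with no fixed point.
By inclusion–exclusion this is Σ_{j=0}^{5} (−1)^j C(5,j)·(5−j)!.
Computing: 120 − 120 + 60 − 20 + 5 − 1 = 44.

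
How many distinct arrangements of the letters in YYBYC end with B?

4

With the last slot taken by B, it remains to arrange the other 4 letters (YYYC).
Those 4 letters have Y appearing 3 times, giving (4)!/(3!) = 4.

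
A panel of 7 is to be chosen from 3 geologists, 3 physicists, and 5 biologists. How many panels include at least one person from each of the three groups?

314

Unrestricted: C(11,7) = 330 ways to pick any 7 of the 11.
Subtract selections that omit an entire group: no geologists → C(8,7) = 8; no physicists → C(8,7) = 8; no biologists → C(6,7) = 0.
Add back selections omitting two groups (i.e. drawn from a single group): C(3,7) + C(3,7) + C(5,7) = 0.
By inclusion–exclusion: 330 − 16 + 0 = 314.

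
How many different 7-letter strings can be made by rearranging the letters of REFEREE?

105

Letter multiplicities in REFEREE: E×4, F×1, R×2.
So there are 7! / (4!·2!) = 105 distinguishable arrangements.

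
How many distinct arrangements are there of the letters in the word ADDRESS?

The 7 letters of ADDRESS have repeats: D appearing twice and S appearing twice.
Dividing 7! = 5040 by 2!·2! = 4 for the repeated letters gives 1260.

1260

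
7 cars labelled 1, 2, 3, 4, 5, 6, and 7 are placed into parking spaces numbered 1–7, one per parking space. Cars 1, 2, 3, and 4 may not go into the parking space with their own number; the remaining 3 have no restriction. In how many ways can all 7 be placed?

Let Aᵢ (for 1 ≤ i ≤ 4) be the placements that put car i in its forbidden parking space. Any j of these fix j positions, leaving (7−j)! ways to fill the rest, and there are C(4,j) ways to pick which j.
By inclusion–exclusion, the number of valid placements is Σ_{j=0}^{4} (−1)^j C(4,j)·(7−j)!.
Computing: 5040 − 2880 + 720 − 96 + 6 = 2790.

2790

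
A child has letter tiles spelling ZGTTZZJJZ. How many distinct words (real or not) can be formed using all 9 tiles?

3780

The 9 letters of ZGTTZZJJZ have repeats: J appearing twice, T appearing twice, and Z appearing 4 times.
So there are 9! / (4!·2!·2!) = 3780 distinguishable arrangements.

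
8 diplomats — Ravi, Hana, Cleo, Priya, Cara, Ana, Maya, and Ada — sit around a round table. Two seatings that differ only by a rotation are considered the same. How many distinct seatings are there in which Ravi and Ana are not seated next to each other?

3600

Without the restriction there are (7)! = 5040 seatings.
Those with Ravi next to Ana: fuse the pair into one unit and seat 7 units around a circle — 2·(6)! = 1440.
Subtracting, 5040 − 1440 = 3600.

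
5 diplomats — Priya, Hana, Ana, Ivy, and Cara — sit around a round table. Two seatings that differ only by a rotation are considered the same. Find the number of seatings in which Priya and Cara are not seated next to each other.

12

All circular seatings of 5 people number (4)! = 24.
Seatings with Priya beside Cara: treat them as a block with 2 internal orders, giving 2 × (3)! = 12.
Subtracting, 24 − 12 = 12.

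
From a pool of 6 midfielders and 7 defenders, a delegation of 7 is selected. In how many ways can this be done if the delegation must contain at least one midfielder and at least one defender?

With no constraint there are C(13,7) = 1716 possible selections.
Selections missing a whole group: no midfielders → C(7,7) = 1; no defenders → C(6,7) = 0.
Both groups omitted at once is impossible, so 1716 − 1 = 1715.

1715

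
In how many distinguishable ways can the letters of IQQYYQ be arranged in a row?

60

IQQYYQ has 6 letters with Q appearing 3 times and Y appearing twice.
The number of distinct arrangements is 6!/(3!·2!) = 720/12 = 60.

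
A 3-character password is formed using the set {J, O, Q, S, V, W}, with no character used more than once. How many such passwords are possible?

With no repetition, fill the 3 characters in order: 6 choices, then 5, down to 4.
6 × 5 × 4 = 120.

120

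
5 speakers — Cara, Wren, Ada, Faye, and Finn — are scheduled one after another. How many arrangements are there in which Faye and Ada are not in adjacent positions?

There are 5! = 120 arrangements in all. If Faye and Ada are adjacent, merging them into one block gives 2·(4)! = 48 arrangements.
So 120 − 48 = 72 arrangements keep them apart.

72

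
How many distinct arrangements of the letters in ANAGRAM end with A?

360

Fix A in the last position and arrange the remaining 6 letters.
Those 6 letters have A appearing twice, giving (6)!/(2!) = 360.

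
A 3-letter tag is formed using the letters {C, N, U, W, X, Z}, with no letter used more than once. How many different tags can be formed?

This is a permutation of 3 out of 6: P(6,3) = 6!/3!.
6 × 5 × 4 = 120.

120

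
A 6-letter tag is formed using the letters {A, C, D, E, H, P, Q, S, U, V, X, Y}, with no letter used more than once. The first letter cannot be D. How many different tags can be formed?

609840

The first letter has 12−1 = 11 choices (anything except D).
The remaining 5 letters are filled from the other 11 symbols without repetition: 11 × 10 × 9 × 8 × 7 = 55440.
Total: 11 × 55440 = 609840.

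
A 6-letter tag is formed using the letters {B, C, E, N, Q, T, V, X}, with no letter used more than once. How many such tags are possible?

This is a permutation of 6 out of 8: P(8,6) = 8!/2!.
8 × 7 × 6 × 5 × 4 × 3 = 20160.

20160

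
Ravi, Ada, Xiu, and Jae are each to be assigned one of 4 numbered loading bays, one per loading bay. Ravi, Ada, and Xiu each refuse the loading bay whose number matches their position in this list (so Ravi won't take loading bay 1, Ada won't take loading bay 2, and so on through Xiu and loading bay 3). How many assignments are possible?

11

Let Aᵢ (for i ∈ {1, 2, 3}) be the placements that put person i in their forbidden loading bay. Any j of these fix j positions, leaving (4−j)! ways to fill the rest, and there are C(3,j) ways to pick which j.
By inclusion–exclusion, the number of valid placements is Σ_{j=0}^{3} (−1)^j C(3,j)·(4−j)!.
Computing: 24 − 18 + 6 − 1 = 11.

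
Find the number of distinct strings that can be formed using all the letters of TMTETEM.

TMTETEM has 7 letters with E appearing twice, M appearing twice, and T appearing 3 times.
The number of distinct arrangements is 7!/(3!·2!·2!) = 5040/24 = 210.

210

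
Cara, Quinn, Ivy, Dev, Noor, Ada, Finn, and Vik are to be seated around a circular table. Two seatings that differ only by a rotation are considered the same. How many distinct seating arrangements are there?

Around a circle, 8 distinct people have 8!/8 = (7)! = 5040 rotationally distinct seatings.

5040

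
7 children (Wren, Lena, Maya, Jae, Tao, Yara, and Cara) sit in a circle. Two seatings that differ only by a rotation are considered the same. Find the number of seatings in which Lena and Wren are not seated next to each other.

480

All circular seatings of 7 people number (6)! = 720.
Those with Lena next to Wren: fuse the pair into one unit and seat 6 units around a circle — 2·(5)! = 240.
Subtracting, 720 − 240 = 480.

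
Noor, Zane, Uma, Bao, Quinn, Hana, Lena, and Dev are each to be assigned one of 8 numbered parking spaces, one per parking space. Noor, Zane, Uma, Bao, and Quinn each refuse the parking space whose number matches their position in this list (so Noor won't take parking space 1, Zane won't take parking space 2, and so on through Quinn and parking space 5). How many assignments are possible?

Let Aᵢ (for 1 ≤ i ≤ 5) be the placements that put person i in their forbidden parking space. Any j of these fix j positions, leaving (8−j)! ways to fill the rest, and there are C(5,j) ways to pick which j.
By inclusion–exclusion, the number of valid placements is Σ_{j=0}^{5} (−1)^j C(5,j)·(8−j)!.
Computing: 40320 − 25200 + 7200 − 1200 + 120 − 6 = 21234.

21234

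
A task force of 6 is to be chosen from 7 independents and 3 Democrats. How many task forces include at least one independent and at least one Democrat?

203

Unrestricted: C(10,6) = 210 ways to pick any 6 of the 10.
Subtract selections that omit an entire group: no independents → C(3,6) = 0; no Democrats → C(7,6) = 7.
Both groups omitted at once is impossible, so 210 − 7 = 203.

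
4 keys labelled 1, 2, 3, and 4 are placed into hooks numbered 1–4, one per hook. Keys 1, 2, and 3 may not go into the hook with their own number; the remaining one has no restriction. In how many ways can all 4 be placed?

11

Let Aᵢ (for i ∈ {1, 2, 3}) be the placements that put key i in its forbidden hook. Any j of these fix j positions, leaving (4−j)! ways to fill the rest, and there are C(3,j) ways to pick which j.
By inclusion–exclusion, the number of valid placements is Σ_{j=0}^{3} (−1)^j C(3,j)·(4−j)!.
Computing: 24 − 18 + 6 − 1 = 11.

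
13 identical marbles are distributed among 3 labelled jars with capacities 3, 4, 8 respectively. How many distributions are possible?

Ignoring the caps, the number of non-negative solutions to x_1+…+x_3 = 13 is C(15,2) = 105.
Subtract solutions that violate a single cap (substitute x_i' = x_i − (cap_i+1)): x_1 ≥ 4 gives C(11,2) = 55; x_2 ≥ 5 gives C(10,2) = 45; x_3 ≥ 9 gives C(6,2) = 15. Together 115.
Add back pairs where two caps are both exceeded: 15 + 1 + 0 = 16.
By inclusion–exclusion the count is 105 − 115 + 16 = 6.

6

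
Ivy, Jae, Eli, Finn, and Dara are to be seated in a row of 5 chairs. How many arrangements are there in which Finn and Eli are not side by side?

Of the 5! = 120 arrangements, those with Finn and Eli adjacent number 2 × 4! = 48 (treat the pair as a block with 2 internal orders).
So 120 − 48 = 72 arrangements keep them apart.

72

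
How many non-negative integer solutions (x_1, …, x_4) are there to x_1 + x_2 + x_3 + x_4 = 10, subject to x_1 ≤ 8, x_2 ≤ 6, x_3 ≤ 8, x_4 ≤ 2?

139

By stars and bars, unrestricted non-negative solutions to x_1+…+x_4 = 10 number C(10+3,3) = 286.
Subtract solutions that violate a single cap (substitute x_i' = x_i − (cap_i+1)): x_1 ≥ 9 gives C(4,3) = 4; x_2 ≥ 7 gives C(6,3) = 20; x_3 ≥ 9 gives C(4,3) = 4; x_4 ≥ 3 gives C(10,3) = 120. Together 148.
Add back pairs where two caps are both exceeded: 0 + 0 + 0 + 0 + 1 + 0 = 1.
By inclusion–exclusion the count is 286 − 148 + 1 = 139.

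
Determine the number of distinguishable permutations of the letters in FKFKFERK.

FKFKFERK has 8 letters with F appearing 3 times and K appearing 3 times.
The number of distinct arrangements is 8!/(3!·3!) = 40320/36 = 1120.

1120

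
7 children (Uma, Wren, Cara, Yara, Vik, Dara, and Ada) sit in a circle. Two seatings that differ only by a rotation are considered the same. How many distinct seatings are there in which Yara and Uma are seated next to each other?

Glue Yara and Uma into a block (2 internal orders). Seating 6 units around a circle gives (5)! arrangements.
So 2 × (5)! = 2 × 120 = 240.

240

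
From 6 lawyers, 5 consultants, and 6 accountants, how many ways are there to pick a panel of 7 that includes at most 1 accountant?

Split by how many accountants are chosen (0 through 1).
Sum: C(6,0)·C(11,7) + C(6,1)·C(11,6) = 330 + 2772 = 3102.

3102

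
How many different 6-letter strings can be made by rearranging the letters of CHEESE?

120

Letter multiplicities in CHEESE: C×1, E×3, H×1, S×1.
So there are 6! / (3!) = 120 distinguishable arrangements.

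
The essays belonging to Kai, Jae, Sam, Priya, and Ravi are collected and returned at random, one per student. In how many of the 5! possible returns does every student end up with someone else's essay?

44

Let Aᵢ be the assignments in which student i gets their own essay. We want the size of the complement of A₁∪…∪A_5.
By inclusion–exclusion this is Σ_{j=0}^{5} (−1)^j C(5,j)·(5−j)!.
Computing: 120 − 120 + 60 − 20 + 5 − 1 = 44.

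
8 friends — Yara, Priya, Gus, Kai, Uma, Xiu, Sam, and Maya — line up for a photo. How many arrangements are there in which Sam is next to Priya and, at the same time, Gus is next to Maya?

2880

Treat {Sam,Priya} as one block (2 orders) and {Gus,Maya} as another (2 orders).
That leaves 6 units to arrange: 2 × 2 × 6! = 4 × 720 = 2880.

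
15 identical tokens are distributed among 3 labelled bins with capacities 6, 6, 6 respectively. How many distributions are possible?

10

Without the upper bounds there are C(17,2) = 136 ways to split 15 among 3 bins.
Subtract solutions that violate a single cap (substitute x_i' = x_i − (cap_i+1)): x_1 ≥ 7 gives C(10,2) = 45; x_2 ≥ 7 gives C(10,2) = 45; x_3 ≥ 7 gives C(10,2) = 45. Together 135.
Add back pairs where two caps are both exceeded: 3 + 3 + 3 = 9.
By inclusion–exclusion the count is 136 − 135 + 9 = 10.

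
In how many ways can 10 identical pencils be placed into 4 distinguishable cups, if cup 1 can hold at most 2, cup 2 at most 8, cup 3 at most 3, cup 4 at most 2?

By stars and bars, unrestricted non-negative solutions to x_1+…+x_4 = 10 number C(10+3,3) = 286.
Subtract solutions that violate a single cap (substitute x_i' = x_i − (cap_i+1)): x_1 ≥ 3 gives C(10,3) = 120; x_2 ≥ 9 gives C(4,3) = 4; x_3 ≥ 4 gives C(9,3) = 84; x_4 ≥ 3 gives C(10,3) = 120. Together 328.
Add back pairs where two caps are both exceeded: 0 + 20 + 35 + 0 + 0 + 20 = 75.
Subtract triples: 0 + 0 + 1 + 0 = 1.
By inclusion–exclusion the count is 286 − 328 + 75 − 1 = 32.

32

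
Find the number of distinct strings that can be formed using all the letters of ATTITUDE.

6720

The 8 letters of ATTITUDE have repeats: T appearing 3 times.
So there are 8! / (3!) = 6720 distinguishable arrangements.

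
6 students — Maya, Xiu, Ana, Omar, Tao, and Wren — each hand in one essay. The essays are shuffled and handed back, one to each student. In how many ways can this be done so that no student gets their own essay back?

265

This is the derangement count D_6: permutations of 6 items with no fixed point.
By inclusion–exclusion this is Σ_{j=0}^{6} (−1)^j C(6,j)·(6−j)!.
Computing: 720 − 720 + 360 − 120 + 30 − 6 + 1 = 265.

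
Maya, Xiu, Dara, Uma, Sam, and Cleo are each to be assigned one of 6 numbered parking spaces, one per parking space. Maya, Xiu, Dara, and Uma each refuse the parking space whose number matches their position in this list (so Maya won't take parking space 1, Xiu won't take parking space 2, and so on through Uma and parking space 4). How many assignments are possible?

362

Let Aᵢ (for 1 ≤ i ≤ 4) be the placements that put person i in their forbidden parking space. Any j of these fix j positions, leaving (6−j)! ways to fill the rest, and there are C(4,j) ways to pick which j.
By inclusion–exclusion, the number of valid placements is Σ_{j=0}^{4} (−1)^j C(4,j)·(6−j)!.
Computing: 720 − 480 + 144 − 24 + 2 = 362.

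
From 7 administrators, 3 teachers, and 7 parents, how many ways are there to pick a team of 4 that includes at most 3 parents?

2345

Split by how many parents are chosen (0 through 3).
Sum: C(7,0)·C(10,4) + C(7,1)·C(10,3) + C(7,2)·C(10,2) + C(7,3)·C(10,1) = 210 + 840 + 945 + 350 = 2345.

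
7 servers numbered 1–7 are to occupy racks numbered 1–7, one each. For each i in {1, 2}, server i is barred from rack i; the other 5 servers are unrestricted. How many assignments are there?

Let Aᵢ (for i ∈ {1, 2}) be the placements that put server i in its forbidden rack. Any j of these fix j positions, leaving (7−j)! ways to fill the rest, and there are C(2,j) ways to pick which j.
By inclusion–exclusion, the number of valid placements is Σ_{j=0}^{2} (−1)^j C(2,j)·(7−j)!.
Computing: 5040 − 1440 + 120 = 3720.

3720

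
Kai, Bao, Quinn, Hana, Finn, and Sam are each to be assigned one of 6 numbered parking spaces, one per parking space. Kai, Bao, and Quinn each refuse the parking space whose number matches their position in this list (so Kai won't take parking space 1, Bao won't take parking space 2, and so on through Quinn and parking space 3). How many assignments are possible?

Let Aᵢ (for i ∈ {1, 2, 3}) be the placements that put person i in their forbidden parking space. Any j of these fix j positions, leaving (6−j)! ways to fill the rest, and there are C(3,j) ways to pick which j.
By inclusion–exclusion, the number of valid placements is Σ_{j=0}^{3} (−1)^j C(3,j)·(6−j)!.
Computing: 720 − 360 + 72 − 6 = 426.

426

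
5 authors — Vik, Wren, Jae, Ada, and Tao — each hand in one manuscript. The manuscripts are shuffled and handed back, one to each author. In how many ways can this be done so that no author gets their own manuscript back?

44

Let Aᵢ be the assignments in which author i gets their own manuscript. We want the size of the complement of A₁∪…∪A_5.
By inclusion–exclusion this is Σ_{j=0}^{5} (−1)^j C(5,j)·(5−j)!.
Computing: 120 − 120 + 60 − 20 + 5 − 1 = 44.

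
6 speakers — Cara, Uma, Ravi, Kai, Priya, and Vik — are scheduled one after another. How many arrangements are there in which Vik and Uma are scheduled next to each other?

Treat {Vik, Uma} as a single unit. There are 5 units to order, and the pair itself can be ordered 2 ways.
So the count is 2·(5)! = 240.

240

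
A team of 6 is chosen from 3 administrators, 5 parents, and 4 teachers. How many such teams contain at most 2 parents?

462

Split by how many parents are chosen (0 through 2).
Sum: C(5,0)·C(7,6) + C(5,1)·C(7,5) + C(5,2)·C(7,4) = 7 + 105 + 350 = 462.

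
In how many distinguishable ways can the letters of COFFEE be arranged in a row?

180

COFFEE has 6 letters with E appearing twice and F appearing twice.
Dividing 6! = 720 by 2!·2! = 4 for the repeated letters gives 180.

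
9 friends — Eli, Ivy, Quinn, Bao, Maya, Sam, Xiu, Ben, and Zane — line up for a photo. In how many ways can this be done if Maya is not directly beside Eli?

282240

There are 9! = 362880 arrangements in all. If Maya and Eli are adjacent, merging them into one block gives 2·(8)! = 80640 arrangements.
Complementary counting: 362880 − 80640 = 282240.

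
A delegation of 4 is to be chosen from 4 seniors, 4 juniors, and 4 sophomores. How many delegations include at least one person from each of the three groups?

Total 4-person selections from all 12: C(12,4) = 495.
Selections missing a whole group: no seniors → C(8,4) = 70; no juniors → C(8,4) = 70; no sophomores → C(8,4) = 70.
Add back selections omitting two groups (i.e. drawn from a single group): C(4,4) + C(4,4) + C(4,4) = 3.
By inclusion–exclusion: 495 − 210 + 3 = 288.

288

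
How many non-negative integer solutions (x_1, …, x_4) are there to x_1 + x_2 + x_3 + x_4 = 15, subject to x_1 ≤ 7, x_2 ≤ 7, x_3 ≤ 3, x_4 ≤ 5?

96

By stars and bars, unrestricted non-negative solutions to x_1+…+x_4 = 15 number C(15+3,3) = 816.
Subtract solutions that violate a single cap (substitute x_i' = x_i − (cap_i+1)): x_1 ≥ 8 gives C(10,3) = 120; x_2 ≥ 8 gives C(10,3) = 120; x_3 ≥ 4 gives C(14,3) = 364; x_4 ≥ 6 gives C(12,3) = 220. Together 824.
Add back pairs where two caps are both exceeded: 0 + 20 + 4 + 20 + 4 + 56 = 104.
By inclusion–exclusion the count is 816 − 824 + 104 = 96.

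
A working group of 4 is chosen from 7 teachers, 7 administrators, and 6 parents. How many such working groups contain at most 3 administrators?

Split by how many administrators are chosen (0 through 3).
Sum: C(7,0)·C(13,4) + C(7,1)·C(13,3) + C(7,2)·C(13,2) + C(7,3)·C(13,1) = 715 + 2002 + 1638 + 455 = 4810.

4810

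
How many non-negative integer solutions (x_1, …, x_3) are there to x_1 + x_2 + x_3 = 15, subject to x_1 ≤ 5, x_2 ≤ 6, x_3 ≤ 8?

15

By stars and bars, unrestricted non-negative solutions to x_1+…+x_3 = 15 number C(15+2,2) = 136.
Subtract solutions that violate a single cap (substitute x_i' = x_i − (cap_i+1)): x_1 ≥ 6 gives C(11,2) = 55; x_2 ≥ 7 gives C(10,2) = 45; x_3 ≥ 9 gives C(8,2) = 28. Together 128.
Add back pairs where two caps are both exceeded: 6 + 1 + 0 = 7.
By inclusion–exclusion the count is 136 − 128 + 7 = 15.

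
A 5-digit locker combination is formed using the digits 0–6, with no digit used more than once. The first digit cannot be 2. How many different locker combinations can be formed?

The first digit has 7−1 = 6 choices (anything except 2).
The remaining 4 digits are filled from the other 6 symbols without repetition: 6 × 5 × 4 × 3 = 360.
Total: 6 × 360 = 2160.

2160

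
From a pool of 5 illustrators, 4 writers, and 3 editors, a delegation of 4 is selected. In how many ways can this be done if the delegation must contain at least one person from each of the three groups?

270

With no constraint there are C(12,4) = 495 possible selections.
Selections missing a whole group: no illustrators → C(7,4) = 35; no writers → C(8,4) = 70; no editors → C(9,4) = 126.
Add back selections omitting two groups (i.e. drawn from a single group): C(5,4) + C(4,4) + C(3,4) = 6.
By inclusion–exclusion: 495 − 231 + 6 = 270.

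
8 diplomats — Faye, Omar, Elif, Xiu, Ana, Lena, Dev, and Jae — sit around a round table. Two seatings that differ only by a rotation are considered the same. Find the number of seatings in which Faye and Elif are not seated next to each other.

All circular seatings of 8 people number (7)! = 5040.
Those with Faye next to Elif: fuse the pair into one unit and seat 7 units around a circle — 2·(6)! = 1440.
Subtracting, 5040 − 1440 = 3600.

3600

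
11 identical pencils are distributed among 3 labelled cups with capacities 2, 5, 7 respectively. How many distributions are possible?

Ignoring the caps, the number of non-negative solutions to x_1+…+x_3 = 11 is C(13,2) = 78.
Subtract solutions that violate a single cap (substitute x_i' = x_i − (cap_i+1)): x_1 ≥ 3 gives C(10,2) = 45; x_2 ≥ 6 gives C(7,2) = 21; x_3 ≥ 8 gives C(5,2) = 10. Together 76.
Add back pairs where two caps are both exceeded: 6 + 1 + 0 = 7.
By inclusion–exclusion the count is 78 − 76 + 7 = 9.

9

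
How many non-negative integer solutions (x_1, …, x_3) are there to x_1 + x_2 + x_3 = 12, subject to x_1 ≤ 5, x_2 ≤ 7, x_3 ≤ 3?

10

Ignoring the caps, the number of non-negative solutions to x_1+…+x_3 = 12 is C(14,2) = 91.
Subtract solutions that violate a single cap (substitute x_i' = x_i − (cap_i+1)): x_1 ≥ 6 gives C(8,2) = 28; x_2 ≥ 8 gives C(6,2) = 15; x_3 ≥ 4 gives C(10,2) = 45. Together 88.
Add back pairs where two caps are both exceeded: 0 + 6 + 1 = 7.
By inclusion–exclusion the count is 91 − 88 + 7 = 10.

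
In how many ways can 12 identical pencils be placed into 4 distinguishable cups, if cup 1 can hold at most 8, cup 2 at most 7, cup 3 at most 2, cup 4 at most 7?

Ignoring the caps, the number of non-negative solutions to x_1+…+x_4 = 12 is C(15,3) = 455.
Subtract solutions that violate a single cap (substitute x_i' = x_i − (cap_i+1)): x_1 ≥ 9 gives C(6,3) = 20; x_2 ≥ 8 gives C(7,3) = 35; x_3 ≥ 3 gives C(12,3) = 220; x_4 ≥ 8 gives C(7,3) = 35. Together 310.
Add back pairs where two caps are both exceeded: 0 + 1 + 0 + 4 + 0 + 4 = 9.
By inclusion–exclusion the count is 455 − 310 + 9 = 154.

154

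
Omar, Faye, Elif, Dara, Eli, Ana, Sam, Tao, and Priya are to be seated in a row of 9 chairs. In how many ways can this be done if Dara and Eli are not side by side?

Of the 9! = 362880 arrangements, those with Dara and Eli adjacent number 2 × 8! = 80640 (treat the pair as a block with 2 internal orders).
Complementary counting: 362880 − 80640 = 282240.

282240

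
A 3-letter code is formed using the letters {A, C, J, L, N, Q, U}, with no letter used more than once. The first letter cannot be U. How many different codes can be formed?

180

The first letter has 7−1 = 6 choices (anything except U).
The remaining 2 letters are filled from the other 6 symbols without repetition: 6 × 5 = 30.
Total: 6 × 30 = 180.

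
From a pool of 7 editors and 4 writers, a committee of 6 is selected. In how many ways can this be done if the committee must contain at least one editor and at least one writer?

Total 6-person selections from all 11: C(11,6) = 462.
Subtract selections that omit an entire group: no editors → C(4,6) = 0; no writers → C(7,6) = 7.
Both groups omitted at once is impossible, so 462 − 7 = 455.

455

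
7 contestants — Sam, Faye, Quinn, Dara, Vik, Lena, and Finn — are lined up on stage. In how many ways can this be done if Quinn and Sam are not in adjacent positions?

There are 7! = 5040 arrangements in all. If Quinn and Sam are adjacent, merging them into one block gives 2·(6)! = 1440 arrangements.
So 5040 − 1440 = 3600 arrangements keep them apart.

3600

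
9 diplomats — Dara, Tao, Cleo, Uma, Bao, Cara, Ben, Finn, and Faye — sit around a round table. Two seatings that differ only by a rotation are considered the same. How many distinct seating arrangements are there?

Seat Dara anywhere (absorbing the rotational symmetry), then permute the other 8: (8)! = 40320.

40320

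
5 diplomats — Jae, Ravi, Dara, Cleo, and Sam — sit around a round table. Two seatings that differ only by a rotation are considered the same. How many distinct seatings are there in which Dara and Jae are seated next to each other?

12

Treat {Dara, Jae} as one unit (2 internal orders) and seat the resulting 4 units around the table: (3)! circular arrangements.
So 2 × (3)! = 2 × 6 = 12.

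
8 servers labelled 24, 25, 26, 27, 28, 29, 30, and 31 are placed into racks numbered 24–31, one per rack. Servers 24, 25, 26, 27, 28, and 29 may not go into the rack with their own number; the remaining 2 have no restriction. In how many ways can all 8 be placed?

18806

Let Aᵢ (for 24 ≤ i ≤ 29) be the placements that put server i in its forbidden rack. Any j of these fix j positions, leaving (8−j)! ways to fill the rest, and there are C(6,j) ways to pick which j.
By inclusion–exclusion, the number of valid placements is Σ_{j=0}^{6} (−1)^j C(6,j)·(8−j)!.
Computing: 40320 − 30240 + 10800 − 2400 + 360 − 36 + 2 = 18806.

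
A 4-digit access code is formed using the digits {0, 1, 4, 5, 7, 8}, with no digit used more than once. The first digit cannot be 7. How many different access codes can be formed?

300

The first digit has 6−1 = 5 choices (anything except 7).
The remaining 3 digits are filled from the other 5 symbols without repetition: 5 × 4 × 3 = 60.
Total: 5 × 60 = 300.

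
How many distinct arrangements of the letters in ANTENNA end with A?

120

With the last slot taken by A, it remains to arrange the other 6 letters (NTENNA).
Those 6 letters have N appearing 3 times, giving (6)!/(3!) = 120.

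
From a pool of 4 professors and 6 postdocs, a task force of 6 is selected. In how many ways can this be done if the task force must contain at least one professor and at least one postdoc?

Total 6-person selections from all 10: C(10,6) = 210.
Subtract selections that omit an entire group: no professors → C(6,6) = 1; no postdocs → C(4,6) = 0.
Both groups omitted at once is impossible, so 210 − 1 = 209.

209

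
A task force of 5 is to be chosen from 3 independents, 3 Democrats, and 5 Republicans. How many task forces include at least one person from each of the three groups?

345

Unrestricted: C(11,5) = 462 ways to pick any 5 of the 11.
Selections missing a whole group: no independents → C(8,5) = 56; no Democrats → C(8,5) = 56; no Republicans → C(6,5) = 6.
Add back selections omitting two groups (i.e. drawn from a single group): C(3,5) + C(3,5) + C(5,5) = 1.
By inclusion–exclusion: 462 − 118 + 1 = 345.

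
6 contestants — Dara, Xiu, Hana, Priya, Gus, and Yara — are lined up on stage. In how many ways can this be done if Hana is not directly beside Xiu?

480

Of the 6! = 720 arrangements, those with Hana and Xiu adjacent number 2 × 5! = 240 (treat the pair as a block with 2 internal orders).
Complementary counting: 720 − 240 = 480.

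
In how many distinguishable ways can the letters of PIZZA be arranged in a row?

60

Letter multiplicities in PIZZA: A×1, I×1, P×1, Z×2.
The number of distinct arrangements is 5!/(2!) = 120/2 = 60.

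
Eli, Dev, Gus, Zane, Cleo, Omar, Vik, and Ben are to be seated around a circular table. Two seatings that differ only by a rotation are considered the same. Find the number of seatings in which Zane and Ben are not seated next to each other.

3600

Without the restriction there are (7)! = 5040 seatings.
Those with Zane next to Ben: fuse the pair into one unit and seat 7 units around a circle — 2·(6)! = 1440.
Subtracting, 5040 − 1440 = 3600.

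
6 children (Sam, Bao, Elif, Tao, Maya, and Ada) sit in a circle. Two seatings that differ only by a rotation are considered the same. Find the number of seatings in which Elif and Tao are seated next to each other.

Treat {Elif, Tao} as one unit (2 internal orders) and seat the resulting 5 units around the table: (4)! circular arrangements.
So 2 × (4)! = 2 × 24 = 48.

48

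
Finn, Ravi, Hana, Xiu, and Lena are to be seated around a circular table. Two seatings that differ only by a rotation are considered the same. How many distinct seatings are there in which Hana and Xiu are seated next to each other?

12

Treat {Hana, Xiu} as one unit (2 internal orders) and seat the resulting 4 units around the table: (3)! circular arrangements.
So 2 × (3)! = 2 × 6 = 12.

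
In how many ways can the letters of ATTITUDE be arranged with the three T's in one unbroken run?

Treat the 3 copies of T as a single block. The multiset to arrange is then {TTT, A, D, E, I, U}, 6 items in all.
All 6 items are distinct, so there are (6)! = 720 arrangements.

720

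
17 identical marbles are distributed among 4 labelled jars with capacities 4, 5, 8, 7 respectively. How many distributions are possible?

106

Ignoring the caps, the number of non-negative solutions to x_1+…+x_4 = 17 is C(20,3) = 1140.
Subtract solutions that violate a single cap (substitute x_i' = x_i − (cap_i+1)): x_1 ≥ 5 gives C(15,3) = 455; x_2 ≥ 6 gives C(14,3) = 364; x_3 ≥ 9 gives C(11,3) = 165; x_4 ≥ 8 gives C(12,3) = 220. Together 1204.
Add back pairs where two caps are both exceeded: 84 + 20 + 35 + 10 + 20 + 1 = 170.
By inclusion–exclusion the count is 1140 − 1204 + 170 = 106.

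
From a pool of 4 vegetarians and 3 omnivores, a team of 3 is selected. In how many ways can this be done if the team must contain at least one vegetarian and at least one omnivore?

Total 3-person selections from all 7: C(7,3) = 35.
Selections missing a whole group: no vegetarians → C(3,3) = 1; no omnivores → C(4,3) = 4.
Both groups omitted at once is impossible, so 35 − 5 = 30.

30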